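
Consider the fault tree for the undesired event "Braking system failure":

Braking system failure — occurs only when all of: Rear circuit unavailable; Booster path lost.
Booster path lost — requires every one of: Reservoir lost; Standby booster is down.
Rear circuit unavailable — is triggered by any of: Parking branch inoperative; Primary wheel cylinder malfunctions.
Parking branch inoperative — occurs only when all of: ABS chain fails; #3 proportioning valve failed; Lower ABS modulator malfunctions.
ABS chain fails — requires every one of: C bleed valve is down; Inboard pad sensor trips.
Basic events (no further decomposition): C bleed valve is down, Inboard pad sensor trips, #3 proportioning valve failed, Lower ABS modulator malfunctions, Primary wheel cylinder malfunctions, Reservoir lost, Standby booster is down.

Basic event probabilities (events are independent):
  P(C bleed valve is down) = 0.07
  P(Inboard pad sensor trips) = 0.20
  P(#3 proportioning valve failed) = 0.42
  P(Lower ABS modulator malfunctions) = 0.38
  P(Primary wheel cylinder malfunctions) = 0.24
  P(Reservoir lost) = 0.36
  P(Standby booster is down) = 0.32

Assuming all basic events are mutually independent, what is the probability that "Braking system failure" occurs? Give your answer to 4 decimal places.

0.0278

P(ABS chain fails) [AND] = 0.07 × 0.20 = 0.014000
P(Parking branch inoperative) [AND] = 0.014000 × 0.42 × 0.38 = 0.002234
P(Rear circuit unavailable) [OR] = 1 − (1−0.002234) × (1−0.24) = 0.241698
P(Booster path lost) [AND] = 0.36 × 0.32 = 0.115200
P(Braking system failure) [AND] = 0.241698 × 0.115200 = 0.027844
Rounded to 4 decimal places: P(Braking system failure) ≈ 0.0278.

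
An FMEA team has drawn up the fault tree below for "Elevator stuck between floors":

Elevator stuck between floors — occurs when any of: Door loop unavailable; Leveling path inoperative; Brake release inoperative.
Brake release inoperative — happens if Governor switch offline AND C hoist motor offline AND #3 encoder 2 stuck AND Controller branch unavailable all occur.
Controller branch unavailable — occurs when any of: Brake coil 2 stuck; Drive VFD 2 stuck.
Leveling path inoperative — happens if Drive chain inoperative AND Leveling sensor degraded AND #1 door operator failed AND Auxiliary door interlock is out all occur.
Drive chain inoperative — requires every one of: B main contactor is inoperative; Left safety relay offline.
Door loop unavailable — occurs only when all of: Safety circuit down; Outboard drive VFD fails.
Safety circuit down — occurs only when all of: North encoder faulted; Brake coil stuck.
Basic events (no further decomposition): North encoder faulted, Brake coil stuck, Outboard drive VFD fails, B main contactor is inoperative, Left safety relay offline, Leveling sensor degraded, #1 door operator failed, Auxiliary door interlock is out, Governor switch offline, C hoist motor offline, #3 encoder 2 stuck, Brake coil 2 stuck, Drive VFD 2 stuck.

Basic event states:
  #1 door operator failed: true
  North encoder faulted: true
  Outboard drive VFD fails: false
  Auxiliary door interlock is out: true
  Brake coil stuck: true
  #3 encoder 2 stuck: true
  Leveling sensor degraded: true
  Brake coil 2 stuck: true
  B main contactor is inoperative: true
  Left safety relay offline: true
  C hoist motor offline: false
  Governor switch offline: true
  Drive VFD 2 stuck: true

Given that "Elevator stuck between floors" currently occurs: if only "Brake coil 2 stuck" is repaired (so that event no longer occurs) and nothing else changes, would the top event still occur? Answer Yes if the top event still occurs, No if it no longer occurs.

Counterfactual: set "Brake coil 2 stuck" to not occurred.
Safety circuit down [AND]: North encoder faulted=occurs, Brake coil stuck=occurs → all inputs occur → occurs.
Door loop unavailable [AND]: Safety circuit down=occurs, Outboard drive VFD fails=not → not all inputs occur → does not occur.
Drive chain inoperative [AND]: B main contactor is inoperative=occurs, Left safety relay offline=occurs → all inputs occur → occurs.
Leveling path inoperative [AND]: Drive chain inoperative=occurs, Leveling sensor degraded=occurs, #1 door operator failed=occurs, Auxiliary door interlock is out=occurs → all inputs occur → occurs.
Controller branch unavailable [OR]: Brake coil 2 stuck=not, Drive VFD 2 stuck=occurs → at least one input occurs → occurs.
Brake release inoperative [AND]: Governor switch offline=occurs, C hoist motor offline=not, #3 encoder 2 stuck=occurs, Controller branch unavailable=occurs → not all inputs occur → does not occur.
Elevator stuck between floors [OR]: Door loop unavailable=not, Leveling path inoperative=occurs, Brake release inoperative=not → at least one input occurs → occurs.

Yes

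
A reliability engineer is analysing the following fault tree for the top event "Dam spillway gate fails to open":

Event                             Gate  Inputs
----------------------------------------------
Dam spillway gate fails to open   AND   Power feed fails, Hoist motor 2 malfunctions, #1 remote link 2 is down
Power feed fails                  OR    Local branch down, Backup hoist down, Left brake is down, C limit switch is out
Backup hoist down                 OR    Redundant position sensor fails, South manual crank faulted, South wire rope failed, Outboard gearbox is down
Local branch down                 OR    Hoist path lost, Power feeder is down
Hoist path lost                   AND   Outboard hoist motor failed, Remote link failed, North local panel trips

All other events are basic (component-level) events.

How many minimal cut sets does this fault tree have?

Hoist path lost [AND]: one cut set from each child combined → 1 × 1 × 1 = 1 cut set(s).
Local branch down [OR]: union of children's cut sets → 2 cut set(s).
Backup hoist down [OR]: union of children's cut sets → 4 cut set(s).
Power feed fails [OR]: union of children's cut sets → 8 cut set(s).
Dam spillway gate fails to open [AND]: one cut set from each child combined → 8 × 1 × 1 = 8 cut set(s).
Minimal cut sets: {#1 remote link 2 is down, Hoist motor 2 malfunctions, North local panel trips, Outboard hoist motor failed, Remote link failed}; {#1 remote link 2 is down, Hoist motor 2 malfunctions, Power feeder is down}; {#1 remote link 2 is down, Hoist motor 2 malfunctions, Redundant position sensor fails}; {#1 remote link 2 is down, Hoist motor 2 malfunctions, South manual crank faulted}; {#1 remote link 2 is down, Hoist motor 2 malfunctions, South wire rope failed}; {#1 remote link 2 is down, Hoist motor 2 malfunctions, Outboard gearbox is down}; {#1 remote link 2 is down, Hoist motor 2 malfunctions, Left brake is down}; {#1 remote link 2 is down, C limit switch is out, Hoist motor 2 malfunctions}.

8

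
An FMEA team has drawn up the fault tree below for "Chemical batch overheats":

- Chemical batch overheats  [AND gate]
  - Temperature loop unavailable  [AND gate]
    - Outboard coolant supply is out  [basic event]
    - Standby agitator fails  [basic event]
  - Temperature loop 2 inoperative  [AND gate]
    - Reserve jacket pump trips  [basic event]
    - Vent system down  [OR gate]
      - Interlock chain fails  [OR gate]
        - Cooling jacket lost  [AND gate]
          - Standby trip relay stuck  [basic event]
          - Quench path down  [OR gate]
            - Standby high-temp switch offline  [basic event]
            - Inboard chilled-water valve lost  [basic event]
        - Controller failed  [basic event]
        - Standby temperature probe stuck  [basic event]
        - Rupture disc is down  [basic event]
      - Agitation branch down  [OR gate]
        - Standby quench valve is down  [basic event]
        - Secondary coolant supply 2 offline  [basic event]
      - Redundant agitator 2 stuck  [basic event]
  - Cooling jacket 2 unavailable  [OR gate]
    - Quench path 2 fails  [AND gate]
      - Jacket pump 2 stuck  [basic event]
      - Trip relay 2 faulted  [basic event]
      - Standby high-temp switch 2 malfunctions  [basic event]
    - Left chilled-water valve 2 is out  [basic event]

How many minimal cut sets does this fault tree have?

16

Temperature loop unavailable [AND]: one cut set from each child combined → 1 × 1 = 1 cut set(s).
Quench path down [OR]: union of children's cut sets → 2 cut set(s).
Cooling jacket lost [AND]: one cut set from each child combined → 1 × 2 = 2 cut set(s).
Interlock chain fails [OR]: union of children's cut sets → 5 cut set(s).
Agitation branch down [OR]: union of children's cut sets → 2 cut set(s).
Vent system down [OR]: union of children's cut sets → 8 cut set(s).
Temperature loop 2 inoperative [AND]: one cut set from each child combined → 1 × 8 = 8 cut set(s).
Quench path 2 fails [AND]: one cut set from each child combined → 1 × 1 × 1 = 1 cut set(s).
Cooling jacket 2 unavailable [OR]: union of children's cut sets → 2 cut set(s).
Chemical batch overheats [AND]: one cut set from each child combined → 1 × 8 × 2 = 16 cut set(s).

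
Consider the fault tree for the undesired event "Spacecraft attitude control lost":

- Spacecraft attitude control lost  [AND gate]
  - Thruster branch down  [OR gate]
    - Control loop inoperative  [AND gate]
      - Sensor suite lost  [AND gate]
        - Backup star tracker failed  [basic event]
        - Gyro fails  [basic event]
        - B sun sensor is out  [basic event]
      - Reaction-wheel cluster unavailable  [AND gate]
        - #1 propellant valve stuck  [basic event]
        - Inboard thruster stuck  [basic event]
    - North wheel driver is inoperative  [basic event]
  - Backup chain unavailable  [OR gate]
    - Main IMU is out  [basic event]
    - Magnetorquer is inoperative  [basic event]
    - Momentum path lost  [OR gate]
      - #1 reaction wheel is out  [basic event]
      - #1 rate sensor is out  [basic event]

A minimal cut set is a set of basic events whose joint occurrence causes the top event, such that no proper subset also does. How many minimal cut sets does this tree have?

Sensor suite lost [AND]: one cut set from each child combined → 1 × 1 × 1 = 1 cut set(s).
Reaction-wheel cluster unavailable [AND]: one cut set from each child combined → 1 × 1 = 1 cut set(s).
Control loop inoperative [AND]: one cut set from each child combined → 1 × 1 = 1 cut set(s).
Thruster branch down [OR]: union of children's cut sets → 2 cut set(s).
Momentum path lost [OR]: union of children's cut sets → 2 cut set(s).
Backup chain unavailable [OR]: union of children's cut sets → 4 cut set(s).
Spacecraft attitude control lost [AND]: one cut set from each child combined → 2 × 4 = 8 cut set(s).
Minimal cut sets: {#1 propellant valve stuck, B sun sensor is out, Backup star tracker failed, Gyro fails, Inboard thruster stuck, Main IMU is out}; {#1 propellant valve stuck, B sun sensor is out, Backup star tracker failed, Gyro fails, Inboard thruster stuck, Magnetorquer is inoperative}; {#1 propellant valve stuck, #1 reaction wheel is out, B sun sensor is out, Backup star tracker failed, Gyro fails, Inboard thruster stuck}; {#1 propellant valve stuck, #1 rate sensor is out, B sun sensor is out, Backup star tracker failed, Gyro fails, Inboard thruster stuck}; {Main IMU is out, North wheel driver is inoperative}; {Magnetorquer is inoperative, North wheel driver is inoperative}; {#1 reaction wheel is out, North wheel driver is inoperative}; {#1 rate sensor is out, North wheel driver is inoperative}.

8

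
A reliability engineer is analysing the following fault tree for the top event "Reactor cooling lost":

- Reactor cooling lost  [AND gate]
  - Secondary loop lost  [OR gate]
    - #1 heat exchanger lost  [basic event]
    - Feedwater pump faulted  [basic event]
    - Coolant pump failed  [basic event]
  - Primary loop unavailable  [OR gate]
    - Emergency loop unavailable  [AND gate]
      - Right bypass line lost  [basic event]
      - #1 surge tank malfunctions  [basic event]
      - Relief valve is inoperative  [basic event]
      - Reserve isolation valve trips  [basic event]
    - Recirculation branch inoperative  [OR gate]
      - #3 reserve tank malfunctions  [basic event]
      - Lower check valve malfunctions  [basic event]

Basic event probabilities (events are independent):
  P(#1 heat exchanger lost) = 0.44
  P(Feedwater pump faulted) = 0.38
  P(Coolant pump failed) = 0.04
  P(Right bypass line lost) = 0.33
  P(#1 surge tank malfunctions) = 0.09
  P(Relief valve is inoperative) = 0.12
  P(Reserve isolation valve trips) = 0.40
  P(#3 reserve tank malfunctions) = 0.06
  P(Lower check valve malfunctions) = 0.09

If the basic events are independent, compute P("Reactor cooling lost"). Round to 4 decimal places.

0.0972

P(Secondary loop lost) [OR] = 1 − (1−0.44) × (1−0.38) × (1−0.04) = 0.666688
P(Emergency loop unavailable) [AND] = 0.33 × 0.09 × 0.12 × 0.40 = 0.001426
P(Recirculation branch inoperative) [OR] = 1 − (1−0.06) × (1−0.09) = 0.144600
P(Primary loop unavailable) [OR] = 1 − (1−0.001426) × (1−0.144600) = 0.145820
P(Reactor cooling lost) [AND] = 0.666688 × 0.145820 = 0.097216
Rounded to 4 decimal places: P(Reactor cooling lost) ≈ 0.0972.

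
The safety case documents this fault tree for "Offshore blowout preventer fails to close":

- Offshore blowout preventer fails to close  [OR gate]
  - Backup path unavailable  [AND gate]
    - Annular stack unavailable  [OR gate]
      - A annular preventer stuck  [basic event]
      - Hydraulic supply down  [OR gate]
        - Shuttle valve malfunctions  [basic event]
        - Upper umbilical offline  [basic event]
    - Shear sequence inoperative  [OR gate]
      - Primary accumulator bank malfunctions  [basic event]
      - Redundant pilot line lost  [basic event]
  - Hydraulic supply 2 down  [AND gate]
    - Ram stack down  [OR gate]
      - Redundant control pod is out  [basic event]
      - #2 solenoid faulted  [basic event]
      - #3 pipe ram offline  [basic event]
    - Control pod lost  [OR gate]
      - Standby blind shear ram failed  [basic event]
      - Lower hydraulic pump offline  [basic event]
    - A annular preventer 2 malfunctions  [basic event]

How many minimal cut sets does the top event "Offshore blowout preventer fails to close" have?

Hydraulic supply down [OR]: union of children's cut sets → 2 cut set(s).
Annular stack unavailable [OR]: union of children's cut sets → 3 cut set(s).
Shear sequence inoperative [OR]: union of children's cut sets → 2 cut set(s).
Backup path unavailable [AND]: one cut set from each child combined → 3 × 2 = 6 cut set(s).
Ram stack down [OR]: union of children's cut sets → 3 cut set(s).
Control pod lost [OR]: union of children's cut sets → 2 cut set(s).
Hydraulic supply 2 down [AND]: one cut set from each child combined → 3 × 2 × 1 = 6 cut set(s).
Offshore blowout preventer fails to close [OR]: union of children's cut sets → 12 cut set(s).

12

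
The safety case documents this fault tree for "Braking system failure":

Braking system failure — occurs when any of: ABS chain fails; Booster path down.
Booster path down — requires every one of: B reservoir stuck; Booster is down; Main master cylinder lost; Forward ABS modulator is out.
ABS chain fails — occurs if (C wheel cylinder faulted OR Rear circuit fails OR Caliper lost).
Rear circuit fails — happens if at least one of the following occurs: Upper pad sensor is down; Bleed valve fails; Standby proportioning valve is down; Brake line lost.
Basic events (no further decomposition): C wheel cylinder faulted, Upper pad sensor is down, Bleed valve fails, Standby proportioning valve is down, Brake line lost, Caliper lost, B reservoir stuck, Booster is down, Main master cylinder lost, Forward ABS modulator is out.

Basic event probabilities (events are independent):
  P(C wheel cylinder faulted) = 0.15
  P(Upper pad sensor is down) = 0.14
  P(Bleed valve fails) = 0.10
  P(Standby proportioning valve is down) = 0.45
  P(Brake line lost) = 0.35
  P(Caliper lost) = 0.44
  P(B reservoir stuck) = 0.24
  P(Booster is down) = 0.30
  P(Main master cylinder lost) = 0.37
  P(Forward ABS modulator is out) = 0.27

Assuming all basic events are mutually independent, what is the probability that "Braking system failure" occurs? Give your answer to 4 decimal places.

0.8692

P(Rear circuit fails) [OR] = 1 − (1−0.14) × (1−0.10) × (1−0.45) × (1−0.35) = 0.723295
P(ABS chain fails) [OR] = 1 − (1−0.15) × (1−0.723295) × (1−0.44) = 0.868288
P(Booster path down) [AND] = 0.24 × 0.30 × 0.37 × 0.27 = 0.007193
P(Braking system failure) [OR] = 1 − (1−0.868288) × (1−0.007193) = 0.869235
Rounded to 4 decimal places: P(Braking system failure) ≈ 0.8692.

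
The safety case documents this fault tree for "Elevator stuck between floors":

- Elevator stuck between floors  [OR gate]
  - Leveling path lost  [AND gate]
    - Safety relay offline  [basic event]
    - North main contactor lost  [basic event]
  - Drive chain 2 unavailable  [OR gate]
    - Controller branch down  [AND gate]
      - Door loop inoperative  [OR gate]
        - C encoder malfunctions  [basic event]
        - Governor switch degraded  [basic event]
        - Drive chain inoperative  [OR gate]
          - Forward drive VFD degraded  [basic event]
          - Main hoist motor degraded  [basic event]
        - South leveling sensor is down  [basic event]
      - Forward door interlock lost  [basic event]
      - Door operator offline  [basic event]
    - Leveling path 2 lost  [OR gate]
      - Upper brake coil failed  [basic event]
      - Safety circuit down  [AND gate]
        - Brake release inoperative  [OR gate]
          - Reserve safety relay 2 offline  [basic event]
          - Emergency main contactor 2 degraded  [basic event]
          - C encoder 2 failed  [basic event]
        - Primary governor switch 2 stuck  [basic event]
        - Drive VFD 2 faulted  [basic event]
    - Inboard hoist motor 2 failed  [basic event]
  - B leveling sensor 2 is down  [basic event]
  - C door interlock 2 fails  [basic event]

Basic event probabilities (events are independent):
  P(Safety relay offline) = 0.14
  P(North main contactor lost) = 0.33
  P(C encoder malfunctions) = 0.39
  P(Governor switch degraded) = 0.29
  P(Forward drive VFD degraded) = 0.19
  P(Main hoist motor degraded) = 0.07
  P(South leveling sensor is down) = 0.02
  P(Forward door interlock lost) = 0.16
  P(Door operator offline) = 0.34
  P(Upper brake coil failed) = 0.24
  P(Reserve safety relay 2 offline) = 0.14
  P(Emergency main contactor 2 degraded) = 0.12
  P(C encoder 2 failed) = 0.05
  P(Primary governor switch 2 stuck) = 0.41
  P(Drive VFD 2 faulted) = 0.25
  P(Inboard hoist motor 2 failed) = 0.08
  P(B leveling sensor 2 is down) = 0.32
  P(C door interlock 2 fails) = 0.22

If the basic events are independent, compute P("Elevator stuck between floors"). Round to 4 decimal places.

0.6692

P(Leveling path lost) [AND] = 0.14 × 0.33 = 0.046200
P(Drive chain inoperative) [OR] = 1 − (1−0.19) × (1−0.07) = 0.246700
P(Door loop inoperative) [OR] = 1 − (1−0.39) × (1−0.29) × (1−0.246700) × (1−0.02) = 0.680271
P(Controller branch down) [AND] = 0.680271 × 0.16 × 0.34 = 0.037007
P(Brake release inoperative) [OR] = 1 − (1−0.14) × (1−0.12) × (1−0.05) = 0.281040
P(Safety circuit down) [AND] = 0.281040 × 0.41 × 0.25 = 0.028807
P(Leveling path 2 lost) [OR] = 1 − (1−0.24) × (1−0.028807) = 0.261893
P(Drive chain 2 unavailable) [OR] = 1 − (1−0.037007) × (1−0.261893) × (1−0.08) = 0.346071
P(Elevator stuck between floors) [OR] = 1 − (1−0.046200) × (1−0.346071) × (1−0.32) × (1−0.22) = 0.669180
Rounded to 4 decimal places: P(Elevator stuck between floors) ≈ 0.6692.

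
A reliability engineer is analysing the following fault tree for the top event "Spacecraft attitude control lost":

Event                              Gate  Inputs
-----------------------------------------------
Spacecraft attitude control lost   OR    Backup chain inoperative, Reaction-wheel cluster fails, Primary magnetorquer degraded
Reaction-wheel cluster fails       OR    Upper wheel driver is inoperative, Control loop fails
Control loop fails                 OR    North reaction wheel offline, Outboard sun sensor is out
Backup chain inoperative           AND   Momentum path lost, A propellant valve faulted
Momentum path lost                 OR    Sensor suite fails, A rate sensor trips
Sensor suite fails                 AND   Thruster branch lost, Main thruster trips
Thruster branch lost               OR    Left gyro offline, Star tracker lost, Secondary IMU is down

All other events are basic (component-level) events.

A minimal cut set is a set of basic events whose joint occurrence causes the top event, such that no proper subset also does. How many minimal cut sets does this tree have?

Thruster branch lost [OR]: union of children's cut sets → 3 cut set(s).
Sensor suite fails [AND]: one cut set from each child combined → 3 × 1 = 3 cut set(s).
Momentum path lost [OR]: union of children's cut sets → 4 cut set(s).
Backup chain inoperative [AND]: one cut set from each child combined → 4 × 1 = 4 cut set(s).
Control loop fails [OR]: union of children's cut sets → 2 cut set(s).
Reaction-wheel cluster fails [OR]: union of children's cut sets → 3 cut set(s).
Spacecraft attitude control lost [OR]: union of children's cut sets → 8 cut set(s).
Minimal cut sets: {A propellant valve faulted, Left gyro offline, Main thruster trips}; {A propellant valve faulted, Main thruster trips, Star tracker lost}; {A propellant valve faulted, Main thruster trips, Secondary IMU is down}; {A propellant valve faulted, A rate sensor trips}; {Upper wheel driver is inoperative}; {North reaction wheel offline}; {Outboard sun sensor is out}; {Primary magnetorquer degraded}.

8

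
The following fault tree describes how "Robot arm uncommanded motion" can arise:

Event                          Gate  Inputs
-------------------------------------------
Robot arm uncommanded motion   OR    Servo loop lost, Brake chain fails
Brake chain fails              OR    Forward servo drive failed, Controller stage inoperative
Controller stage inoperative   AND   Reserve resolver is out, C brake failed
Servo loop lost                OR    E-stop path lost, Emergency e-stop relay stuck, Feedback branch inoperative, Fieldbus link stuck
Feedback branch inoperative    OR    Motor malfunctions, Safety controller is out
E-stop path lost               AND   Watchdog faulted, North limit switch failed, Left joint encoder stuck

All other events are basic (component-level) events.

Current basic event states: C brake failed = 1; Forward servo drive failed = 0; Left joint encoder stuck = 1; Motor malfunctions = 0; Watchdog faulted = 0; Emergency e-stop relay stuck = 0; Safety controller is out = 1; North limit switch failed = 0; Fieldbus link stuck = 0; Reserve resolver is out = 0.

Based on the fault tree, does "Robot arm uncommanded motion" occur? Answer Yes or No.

Yes

E-stop path lost [AND]: Watchdog faulted=not, North limit switch failed=not, Left joint encoder stuck=occurs → not all inputs occur → does not occur.
Feedback branch inoperative [OR]: Motor malfunctions=not, Safety controller is out=occurs → at least one input occurs → occurs.
Servo loop lost [OR]: E-stop path lost=not, Emergency e-stop relay stuck=not, Feedback branch inoperative=occurs, Fieldbus link stuck=not → at least one input occurs → occurs.
Controller stage inoperative [AND]: Reserve resolver is out=not, C brake failed=occurs → not all inputs occur → does not occur.
Brake chain fails [OR]: Forward servo drive failed=not, Controller stage inoperative=not → no input occurs → does not occur.
Robot arm uncommanded motion [OR]: Servo loop lost=occurs, Brake chain fails=not → at least one input occurs → occurs.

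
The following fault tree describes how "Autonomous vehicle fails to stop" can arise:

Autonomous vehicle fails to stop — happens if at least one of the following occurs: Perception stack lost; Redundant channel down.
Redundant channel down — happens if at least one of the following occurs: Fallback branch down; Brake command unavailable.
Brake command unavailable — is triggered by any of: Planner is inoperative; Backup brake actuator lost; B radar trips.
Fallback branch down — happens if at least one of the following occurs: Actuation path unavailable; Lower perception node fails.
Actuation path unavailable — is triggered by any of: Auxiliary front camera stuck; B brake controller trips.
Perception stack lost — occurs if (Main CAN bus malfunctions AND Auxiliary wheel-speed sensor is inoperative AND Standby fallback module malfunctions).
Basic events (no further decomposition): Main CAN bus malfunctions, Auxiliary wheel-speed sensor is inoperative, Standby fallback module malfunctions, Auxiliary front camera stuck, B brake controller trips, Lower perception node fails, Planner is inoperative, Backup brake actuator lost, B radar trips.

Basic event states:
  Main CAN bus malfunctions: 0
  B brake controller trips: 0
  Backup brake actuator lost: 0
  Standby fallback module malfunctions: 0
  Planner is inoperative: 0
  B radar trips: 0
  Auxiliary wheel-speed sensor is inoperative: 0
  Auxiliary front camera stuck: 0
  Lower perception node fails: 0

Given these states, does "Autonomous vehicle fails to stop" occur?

No

Perception stack lost [AND]: Main CAN bus malfunctions=not, Auxiliary wheel-speed sensor is inoperative=not, Standby fallback module malfunctions=not → not all inputs occur → does not occur.
Actuation path unavailable [OR]: Auxiliary front camera stuck=not, B brake controller trips=not → no input occurs → does not occur.
Fallback branch down [OR]: Actuation path unavailable=not, Lower perception node fails=not → no input occurs → does not occur.
Brake command unavailable [OR]: Planner is inoperative=not, Backup brake actuator lost=not, B radar trips=not → no input occurs → does not occur.
Redundant channel down [OR]: Fallback branch down=not, Brake command unavailable=not → no input occurs → does not occur.
Autonomous vehicle fails to stop [OR]: Perception stack lost=not, Redundant channel down=not → no input occurs → does not occur.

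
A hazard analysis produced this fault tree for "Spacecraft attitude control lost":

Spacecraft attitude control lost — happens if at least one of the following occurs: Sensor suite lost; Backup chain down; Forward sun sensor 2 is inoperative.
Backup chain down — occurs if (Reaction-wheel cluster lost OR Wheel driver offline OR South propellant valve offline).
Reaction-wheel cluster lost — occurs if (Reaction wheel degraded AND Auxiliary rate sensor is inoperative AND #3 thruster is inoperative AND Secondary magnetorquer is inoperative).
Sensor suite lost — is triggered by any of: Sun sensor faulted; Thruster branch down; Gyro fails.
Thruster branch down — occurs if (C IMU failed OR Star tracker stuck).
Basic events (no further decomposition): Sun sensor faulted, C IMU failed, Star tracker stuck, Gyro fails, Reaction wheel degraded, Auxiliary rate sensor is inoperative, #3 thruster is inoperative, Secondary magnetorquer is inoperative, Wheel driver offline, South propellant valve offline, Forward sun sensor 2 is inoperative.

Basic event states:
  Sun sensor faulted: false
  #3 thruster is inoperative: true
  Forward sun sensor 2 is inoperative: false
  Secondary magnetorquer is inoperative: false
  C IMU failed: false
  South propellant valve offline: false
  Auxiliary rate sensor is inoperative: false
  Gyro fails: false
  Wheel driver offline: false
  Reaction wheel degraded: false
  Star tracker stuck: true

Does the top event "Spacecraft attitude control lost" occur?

Yes

Thruster branch down [OR]: C IMU failed=not, Star tracker stuck=occurs → at least one input occurs → occurs.
Sensor suite lost [OR]: Sun sensor faulted=not, Thruster branch down=occurs, Gyro fails=not → at least one input occurs → occurs.
Reaction-wheel cluster lost [AND]: Reaction wheel degraded=not, Auxiliary rate sensor is inoperative=not, #3 thruster is inoperative=occurs, Secondary magnetorquer is inoperative=not → not all inputs occur → does not occur.
Backup chain down [OR]: Reaction-wheel cluster lost=not, Wheel driver offline=not, South propellant valve offline=not → no input occurs → does not occur.
Spacecraft attitude control lost [OR]: Sensor suite lost=occurs, Backup chain down=not, Forward sun sensor 2 is inoperative=not → at least one input occurs → occurs.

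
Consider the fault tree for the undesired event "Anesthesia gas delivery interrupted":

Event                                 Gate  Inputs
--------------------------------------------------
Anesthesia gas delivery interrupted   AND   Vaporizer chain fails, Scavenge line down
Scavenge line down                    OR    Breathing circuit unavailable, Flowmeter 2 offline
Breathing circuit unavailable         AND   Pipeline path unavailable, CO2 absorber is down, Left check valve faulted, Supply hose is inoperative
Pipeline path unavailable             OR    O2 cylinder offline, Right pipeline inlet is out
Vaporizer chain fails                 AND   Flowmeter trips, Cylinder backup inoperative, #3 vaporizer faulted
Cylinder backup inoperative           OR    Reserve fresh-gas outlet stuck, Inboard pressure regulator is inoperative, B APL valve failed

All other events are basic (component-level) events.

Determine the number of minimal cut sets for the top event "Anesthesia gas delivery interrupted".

Cylinder backup inoperative [OR]: union of children's cut sets → 3 cut set(s).
Vaporizer chain fails [AND]: one cut set from each child combined → 1 × 3 × 1 = 3 cut set(s).
Pipeline path unavailable [OR]: union of children's cut sets → 2 cut set(s).
Breathing circuit unavailable [AND]: one cut set from each child combined → 2 × 1 × 1 × 1 = 2 cut set(s).
Scavenge line down [OR]: union of children's cut sets → 3 cut set(s).
Anesthesia gas delivery interrupted [AND]: one cut set from each child combined → 3 × 3 = 9 cut set(s).
Minimal cut sets: {#3 vaporizer faulted, CO2 absorber is down, Flowmeter trips, Left check valve faulted, O2 cylinder offline, Reserve fresh-gas outlet stuck, Supply hose is inoperative}; {#3 vaporizer faulted, CO2 absorber is down, Flowmeter trips, Left check valve faulted, Reserve fresh-gas outlet stuck, Right pipeline inlet is out, Supply hose is inoperative}; {#3 vaporizer faulted, Flowmeter 2 offline, Flowmeter trips, Reserve fresh-gas outlet stuck}; {#3 vaporizer faulted, CO2 absorber is down, Flowmeter trips, Inboard pressure regulator is inoperative, Left check valve faulted, O2 cylinder offline, Supply hose is inoperative}; {#3 vaporizer faulted, CO2 absorber is down, Flowmeter trips, Inboard pressure regulator is inoperative, Left check valve faulted, Right pipeline inlet is out, Supply hose is inoperative}; {#3 vaporizer faulted, Flowmeter 2 offline, Flowmeter trips, Inboard pressure regulator is inoperative}; {#3 vaporizer faulted, B APL valve failed, CO2 absorber is down, Flowmeter trips, Left check valve faulted, O2 cylinder offline, Supply hose is inoperative}; {#3 vaporizer faulted, B APL valve failed, CO2 absorber is down, Flowmeter trips, Left check valve faulted, Right pipeline inlet is out, Supply hose is inoperative}; {#3 vaporizer faulted, B APL valve failed, Flowmeter 2 offline, Flowmeter trips}.

9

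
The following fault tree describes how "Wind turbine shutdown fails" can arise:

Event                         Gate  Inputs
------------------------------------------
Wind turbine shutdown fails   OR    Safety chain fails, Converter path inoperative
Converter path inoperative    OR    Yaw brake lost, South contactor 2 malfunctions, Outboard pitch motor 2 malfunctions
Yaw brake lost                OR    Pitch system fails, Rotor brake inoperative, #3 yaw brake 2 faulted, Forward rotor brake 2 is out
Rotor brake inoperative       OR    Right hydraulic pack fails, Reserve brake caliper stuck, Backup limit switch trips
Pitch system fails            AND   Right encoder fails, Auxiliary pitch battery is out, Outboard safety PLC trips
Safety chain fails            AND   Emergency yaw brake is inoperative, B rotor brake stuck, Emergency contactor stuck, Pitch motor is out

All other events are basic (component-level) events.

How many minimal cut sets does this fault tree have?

Safety chain fails [AND]: one cut set from each child combined → 1 × 1 × 1 × 1 = 1 cut set(s).
Pitch system fails [AND]: one cut set from each child combined → 1 × 1 × 1 = 1 cut set(s).
Rotor brake inoperative [OR]: union of children's cut sets → 3 cut set(s).
Yaw brake lost [OR]: union of children's cut sets → 6 cut set(s).
Converter path inoperative [OR]: union of children's cut sets → 8 cut set(s).
Wind turbine shutdown fails [OR]: union of children's cut sets → 9 cut set(s).
Minimal cut sets: {B rotor brake stuck, Emergency contactor stuck, Emergency yaw brake is inoperative, Pitch motor is out}; {Auxiliary pitch battery is out, Outboard safety PLC trips, Right encoder fails}; {Right hydraulic pack fails}; {Reserve brake caliper stuck}; {Backup limit switch trips}; {#3 yaw brake 2 faulted}; {Forward rotor brake 2 is out}; {South contactor 2 malfunctions}; {Outboard pitch motor 2 malfunctions}.

9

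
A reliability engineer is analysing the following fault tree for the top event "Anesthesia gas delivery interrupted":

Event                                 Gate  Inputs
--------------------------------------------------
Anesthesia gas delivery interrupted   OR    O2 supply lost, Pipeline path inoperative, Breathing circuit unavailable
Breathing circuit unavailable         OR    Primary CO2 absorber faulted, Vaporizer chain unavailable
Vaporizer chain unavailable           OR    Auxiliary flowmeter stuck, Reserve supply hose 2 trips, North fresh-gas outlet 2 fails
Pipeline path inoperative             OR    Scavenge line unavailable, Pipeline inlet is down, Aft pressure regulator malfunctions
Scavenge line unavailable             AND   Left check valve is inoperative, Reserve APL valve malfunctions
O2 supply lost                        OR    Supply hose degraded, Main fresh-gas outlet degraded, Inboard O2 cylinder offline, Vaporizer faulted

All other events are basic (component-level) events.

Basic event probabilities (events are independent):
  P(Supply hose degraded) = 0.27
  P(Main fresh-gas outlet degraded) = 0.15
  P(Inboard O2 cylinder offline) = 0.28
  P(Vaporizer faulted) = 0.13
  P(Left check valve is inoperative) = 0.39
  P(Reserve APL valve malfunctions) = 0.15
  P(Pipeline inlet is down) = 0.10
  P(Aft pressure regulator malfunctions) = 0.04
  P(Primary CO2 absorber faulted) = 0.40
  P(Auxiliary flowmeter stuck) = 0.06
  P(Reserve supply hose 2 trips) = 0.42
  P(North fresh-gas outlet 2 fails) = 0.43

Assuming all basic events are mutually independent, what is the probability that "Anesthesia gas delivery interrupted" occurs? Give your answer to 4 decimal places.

0.9410

P(O2 supply lost) [OR] = 1 − (1−0.27) × (1−0.15) × (1−0.28) × (1−0.13) = 0.611319
P(Scavenge line unavailable) [AND] = 0.39 × 0.15 = 0.058500
P(Pipeline path inoperative) [OR] = 1 − (1−0.058500) × (1−0.10) × (1−0.04) = 0.186544
P(Vaporizer chain unavailable) [OR] = 1 − (1−0.06) × (1−0.42) × (1−0.43) = 0.689236
P(Breathing circuit unavailable) [OR] = 1 − (1−0.40) × (1−0.689236) = 0.813542
P(Anesthesia gas delivery interrupted) [OR] = 1 − (1−0.611319) × (1−0.186544) × (1−0.813542) = 0.941047
Rounded to 4 decimal places: P(Anesthesia gas delivery interrupted) ≈ 0.9410.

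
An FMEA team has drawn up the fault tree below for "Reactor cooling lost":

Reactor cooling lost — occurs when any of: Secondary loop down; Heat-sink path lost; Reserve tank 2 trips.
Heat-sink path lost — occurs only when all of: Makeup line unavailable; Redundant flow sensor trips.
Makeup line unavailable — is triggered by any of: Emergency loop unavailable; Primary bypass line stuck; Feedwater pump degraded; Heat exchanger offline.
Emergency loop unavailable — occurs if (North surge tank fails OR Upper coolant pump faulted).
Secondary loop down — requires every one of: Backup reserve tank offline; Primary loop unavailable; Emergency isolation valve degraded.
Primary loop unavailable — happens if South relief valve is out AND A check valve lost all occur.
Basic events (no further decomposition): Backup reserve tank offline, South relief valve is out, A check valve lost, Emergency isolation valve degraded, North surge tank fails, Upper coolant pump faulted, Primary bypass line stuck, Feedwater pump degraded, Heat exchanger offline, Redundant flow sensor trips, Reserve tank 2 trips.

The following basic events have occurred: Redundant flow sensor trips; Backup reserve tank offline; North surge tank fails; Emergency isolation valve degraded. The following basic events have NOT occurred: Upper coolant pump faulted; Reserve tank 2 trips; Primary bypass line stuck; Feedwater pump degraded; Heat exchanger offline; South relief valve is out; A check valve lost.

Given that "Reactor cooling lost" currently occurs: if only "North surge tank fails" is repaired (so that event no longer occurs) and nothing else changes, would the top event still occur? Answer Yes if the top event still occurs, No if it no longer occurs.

Counterfactual: set "North surge tank fails" to not occurred.
Primary loop unavailable [AND]: South relief valve is out=not, A check valve lost=not → not all inputs occur → does not occur.
Secondary loop down [AND]: Backup reserve tank offline=occurs, Primary loop unavailable=not, Emergency isolation valve degraded=occurs → not all inputs occur → does not occur.
Emergency loop unavailable [OR]: North surge tank fails=not, Upper coolant pump faulted=not → no input occurs → does not occur.
Makeup line unavailable [OR]: Emergency loop unavailable=not, Primary bypass line stuck=not, Feedwater pump degraded=not, Heat exchanger offline=not → no input occurs → does not occur.
Heat-sink path lost [AND]: Makeup line unavailable=not, Redundant flow sensor trips=occurs → not all inputs occur → does not occur.
Reactor cooling lost [OR]: Secondary loop down=not, Heat-sink path lost=not, Reserve tank 2 trips=not → no input occurs → does not occur.

No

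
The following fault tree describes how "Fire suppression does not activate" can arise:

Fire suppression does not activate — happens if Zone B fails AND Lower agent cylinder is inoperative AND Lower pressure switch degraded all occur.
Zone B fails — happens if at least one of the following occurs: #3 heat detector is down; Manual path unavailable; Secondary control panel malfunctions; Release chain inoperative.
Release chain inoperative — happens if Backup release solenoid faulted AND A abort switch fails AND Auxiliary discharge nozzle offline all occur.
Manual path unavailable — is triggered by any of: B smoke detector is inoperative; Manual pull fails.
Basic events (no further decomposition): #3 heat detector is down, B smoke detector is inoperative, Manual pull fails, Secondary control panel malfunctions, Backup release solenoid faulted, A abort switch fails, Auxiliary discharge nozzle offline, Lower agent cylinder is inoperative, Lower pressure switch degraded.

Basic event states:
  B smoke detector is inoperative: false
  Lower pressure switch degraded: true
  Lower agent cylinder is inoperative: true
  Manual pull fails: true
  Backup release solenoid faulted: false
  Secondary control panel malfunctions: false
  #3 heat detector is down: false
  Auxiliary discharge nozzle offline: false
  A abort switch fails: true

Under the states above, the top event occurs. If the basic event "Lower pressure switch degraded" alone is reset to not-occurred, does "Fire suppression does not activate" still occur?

Counterfactual: set "Lower pressure switch degraded" to not occurred.
Manual path unavailable [OR]: B smoke detector is inoperative=not, Manual pull fails=occurs → at least one input occurs → occurs.
Release chain inoperative [AND]: Backup release solenoid faulted=not, A abort switch fails=occurs, Auxiliary discharge nozzle offline=not → not all inputs occur → does not occur.
Zone B fails [OR]: #3 heat detector is down=not, Manual path unavailable=occurs, Secondary control panel malfunctions=not, Release chain inoperative=not → at least one input occurs → occurs.
Fire suppression does not activate [AND]: Zone B fails=occurs, Lower agent cylinder is inoperative=occurs, Lower pressure switch degraded=not → not all inputs occur → does not occur.

No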